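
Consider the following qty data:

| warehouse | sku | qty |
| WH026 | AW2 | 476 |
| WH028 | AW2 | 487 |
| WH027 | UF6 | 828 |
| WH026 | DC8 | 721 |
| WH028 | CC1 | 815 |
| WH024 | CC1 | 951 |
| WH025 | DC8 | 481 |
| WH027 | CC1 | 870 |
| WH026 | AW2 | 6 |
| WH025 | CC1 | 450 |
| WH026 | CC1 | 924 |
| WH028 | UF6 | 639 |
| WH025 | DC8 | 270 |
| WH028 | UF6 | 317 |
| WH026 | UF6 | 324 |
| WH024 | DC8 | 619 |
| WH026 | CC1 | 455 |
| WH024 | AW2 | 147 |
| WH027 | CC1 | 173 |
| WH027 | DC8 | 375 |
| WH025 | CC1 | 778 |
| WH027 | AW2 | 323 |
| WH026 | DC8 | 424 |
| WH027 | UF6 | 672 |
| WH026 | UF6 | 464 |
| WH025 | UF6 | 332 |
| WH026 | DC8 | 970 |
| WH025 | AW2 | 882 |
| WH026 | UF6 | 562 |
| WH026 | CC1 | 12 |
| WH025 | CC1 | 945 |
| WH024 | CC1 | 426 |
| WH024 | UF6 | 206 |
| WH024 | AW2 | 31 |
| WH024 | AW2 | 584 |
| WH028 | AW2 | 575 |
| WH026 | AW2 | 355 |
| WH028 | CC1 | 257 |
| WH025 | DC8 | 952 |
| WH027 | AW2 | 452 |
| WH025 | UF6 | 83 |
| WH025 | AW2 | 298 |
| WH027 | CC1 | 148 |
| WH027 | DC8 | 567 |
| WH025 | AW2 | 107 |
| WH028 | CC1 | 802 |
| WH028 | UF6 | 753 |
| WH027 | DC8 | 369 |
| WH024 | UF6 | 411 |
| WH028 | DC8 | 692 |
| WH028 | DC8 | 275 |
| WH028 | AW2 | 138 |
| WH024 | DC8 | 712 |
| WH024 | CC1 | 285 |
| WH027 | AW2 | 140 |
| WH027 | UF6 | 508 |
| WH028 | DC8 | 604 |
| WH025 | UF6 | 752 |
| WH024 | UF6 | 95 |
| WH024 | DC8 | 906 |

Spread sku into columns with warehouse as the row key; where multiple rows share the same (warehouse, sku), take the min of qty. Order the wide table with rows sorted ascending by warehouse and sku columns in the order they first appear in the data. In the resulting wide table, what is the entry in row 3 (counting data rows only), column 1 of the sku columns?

With rows sorted ascending by warehouse, row 3 is warehouse=WH026. sku columns in first-appearance order: AW2, UF6, DC8, CC1; column 1 is AW2.
Long rows with warehouse=WH026, sku=AW2: min(476, 6, 355) = 6.

6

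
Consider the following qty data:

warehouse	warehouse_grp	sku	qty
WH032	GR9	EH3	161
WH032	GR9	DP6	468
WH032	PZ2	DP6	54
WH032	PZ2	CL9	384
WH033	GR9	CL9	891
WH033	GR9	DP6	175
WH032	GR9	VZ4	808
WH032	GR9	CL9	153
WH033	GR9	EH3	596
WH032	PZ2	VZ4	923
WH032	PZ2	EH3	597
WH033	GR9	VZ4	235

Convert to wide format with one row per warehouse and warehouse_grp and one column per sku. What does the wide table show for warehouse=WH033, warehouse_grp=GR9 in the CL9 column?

Wide layout: rows indexed by warehouse and warehouse_grp, columns are the 4 distinct sku values (EH3, DP6, CL9, VZ4).
Cell (warehouse=WH033, warehouse_grp=GR9, sku=CL9) draws from the long row where warehouse=WH033, warehouse_grp=GR9 and sku=CL9, which has qty=891.

891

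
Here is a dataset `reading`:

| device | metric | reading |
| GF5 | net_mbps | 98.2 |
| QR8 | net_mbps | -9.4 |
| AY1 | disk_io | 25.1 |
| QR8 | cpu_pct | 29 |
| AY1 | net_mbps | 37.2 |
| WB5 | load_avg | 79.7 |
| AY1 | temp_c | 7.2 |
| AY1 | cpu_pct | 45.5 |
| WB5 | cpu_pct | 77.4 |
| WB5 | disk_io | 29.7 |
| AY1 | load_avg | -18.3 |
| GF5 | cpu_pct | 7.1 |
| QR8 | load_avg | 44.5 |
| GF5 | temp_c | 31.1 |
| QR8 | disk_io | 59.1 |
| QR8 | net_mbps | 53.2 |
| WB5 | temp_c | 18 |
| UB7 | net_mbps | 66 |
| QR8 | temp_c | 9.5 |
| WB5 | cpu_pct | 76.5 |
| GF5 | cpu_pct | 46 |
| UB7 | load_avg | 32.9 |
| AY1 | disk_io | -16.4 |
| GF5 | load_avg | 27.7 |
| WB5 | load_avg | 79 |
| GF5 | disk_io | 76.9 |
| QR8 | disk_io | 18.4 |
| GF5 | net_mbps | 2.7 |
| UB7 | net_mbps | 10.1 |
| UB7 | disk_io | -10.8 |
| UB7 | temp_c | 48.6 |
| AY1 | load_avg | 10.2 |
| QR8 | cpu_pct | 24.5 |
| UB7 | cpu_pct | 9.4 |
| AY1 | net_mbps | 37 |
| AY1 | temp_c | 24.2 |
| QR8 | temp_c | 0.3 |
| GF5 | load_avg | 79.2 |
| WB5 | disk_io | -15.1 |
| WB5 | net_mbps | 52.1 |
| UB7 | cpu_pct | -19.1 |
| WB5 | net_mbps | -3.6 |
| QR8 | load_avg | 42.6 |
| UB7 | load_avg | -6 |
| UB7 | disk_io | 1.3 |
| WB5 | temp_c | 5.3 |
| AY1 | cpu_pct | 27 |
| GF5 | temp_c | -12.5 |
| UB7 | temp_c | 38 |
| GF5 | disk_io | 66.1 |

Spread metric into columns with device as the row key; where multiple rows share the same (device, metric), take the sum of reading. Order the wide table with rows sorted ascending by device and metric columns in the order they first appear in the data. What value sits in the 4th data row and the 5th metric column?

With rows sorted ascending by device, row 4 is device=UB7. metric columns in first-appearance order: net_mbps, disk_io, cpu_pct, load_avg, temp_c; column 5 is temp_c.
Long rows with device=UB7, metric=temp_c: 48.6 + 38 = 86.6.

86.6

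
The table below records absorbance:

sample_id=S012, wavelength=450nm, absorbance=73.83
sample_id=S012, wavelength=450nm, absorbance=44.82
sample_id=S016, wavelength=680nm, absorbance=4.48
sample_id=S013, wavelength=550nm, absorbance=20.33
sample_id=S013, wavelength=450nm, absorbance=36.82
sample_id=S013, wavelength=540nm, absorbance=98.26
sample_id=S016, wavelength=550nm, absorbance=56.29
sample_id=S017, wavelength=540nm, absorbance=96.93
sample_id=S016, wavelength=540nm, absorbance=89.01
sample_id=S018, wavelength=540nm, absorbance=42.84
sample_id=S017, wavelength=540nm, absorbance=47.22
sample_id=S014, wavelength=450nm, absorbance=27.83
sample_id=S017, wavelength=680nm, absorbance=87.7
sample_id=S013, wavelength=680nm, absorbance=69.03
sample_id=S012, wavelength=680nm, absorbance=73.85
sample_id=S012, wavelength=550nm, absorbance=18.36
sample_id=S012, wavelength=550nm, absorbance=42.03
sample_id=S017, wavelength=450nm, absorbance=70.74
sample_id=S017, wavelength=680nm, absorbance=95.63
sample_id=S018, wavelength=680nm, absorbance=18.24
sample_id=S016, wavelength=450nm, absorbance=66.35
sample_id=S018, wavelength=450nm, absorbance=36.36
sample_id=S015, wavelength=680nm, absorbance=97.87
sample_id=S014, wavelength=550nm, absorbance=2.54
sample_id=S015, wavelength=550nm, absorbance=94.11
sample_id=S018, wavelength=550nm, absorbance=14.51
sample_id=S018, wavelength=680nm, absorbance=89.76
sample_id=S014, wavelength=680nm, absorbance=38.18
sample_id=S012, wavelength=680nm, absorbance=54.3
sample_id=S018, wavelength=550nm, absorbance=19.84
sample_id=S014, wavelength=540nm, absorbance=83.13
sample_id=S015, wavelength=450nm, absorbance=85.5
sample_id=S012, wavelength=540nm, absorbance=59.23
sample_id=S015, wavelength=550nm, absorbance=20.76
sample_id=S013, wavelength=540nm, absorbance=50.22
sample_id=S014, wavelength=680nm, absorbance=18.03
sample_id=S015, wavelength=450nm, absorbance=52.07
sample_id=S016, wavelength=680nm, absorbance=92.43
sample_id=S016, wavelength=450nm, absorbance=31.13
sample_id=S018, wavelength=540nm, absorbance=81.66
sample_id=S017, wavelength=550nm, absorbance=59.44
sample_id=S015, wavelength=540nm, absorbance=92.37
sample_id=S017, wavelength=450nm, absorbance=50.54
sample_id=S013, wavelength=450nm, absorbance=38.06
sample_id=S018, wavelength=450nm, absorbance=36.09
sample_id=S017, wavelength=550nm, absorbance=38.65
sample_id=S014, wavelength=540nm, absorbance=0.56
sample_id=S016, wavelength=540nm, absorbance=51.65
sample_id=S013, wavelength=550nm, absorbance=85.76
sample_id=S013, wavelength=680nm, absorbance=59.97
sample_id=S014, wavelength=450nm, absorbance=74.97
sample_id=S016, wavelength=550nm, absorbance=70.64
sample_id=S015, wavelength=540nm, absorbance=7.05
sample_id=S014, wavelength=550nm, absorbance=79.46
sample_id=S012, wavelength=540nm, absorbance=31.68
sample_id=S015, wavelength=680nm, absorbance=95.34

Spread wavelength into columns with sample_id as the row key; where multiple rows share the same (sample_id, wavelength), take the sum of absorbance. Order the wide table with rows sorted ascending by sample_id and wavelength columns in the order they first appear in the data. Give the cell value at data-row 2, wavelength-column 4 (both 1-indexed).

148.48

With rows sorted ascending by sample_id, row 2 is sample_id=S013. wavelength columns in first-appearance order: 450nm, 680nm, 550nm, 540nm; column 4 is 540nm.
Long rows with sample_id=S013, wavelength=540nm: 98.26 + 50.22 = 148.48.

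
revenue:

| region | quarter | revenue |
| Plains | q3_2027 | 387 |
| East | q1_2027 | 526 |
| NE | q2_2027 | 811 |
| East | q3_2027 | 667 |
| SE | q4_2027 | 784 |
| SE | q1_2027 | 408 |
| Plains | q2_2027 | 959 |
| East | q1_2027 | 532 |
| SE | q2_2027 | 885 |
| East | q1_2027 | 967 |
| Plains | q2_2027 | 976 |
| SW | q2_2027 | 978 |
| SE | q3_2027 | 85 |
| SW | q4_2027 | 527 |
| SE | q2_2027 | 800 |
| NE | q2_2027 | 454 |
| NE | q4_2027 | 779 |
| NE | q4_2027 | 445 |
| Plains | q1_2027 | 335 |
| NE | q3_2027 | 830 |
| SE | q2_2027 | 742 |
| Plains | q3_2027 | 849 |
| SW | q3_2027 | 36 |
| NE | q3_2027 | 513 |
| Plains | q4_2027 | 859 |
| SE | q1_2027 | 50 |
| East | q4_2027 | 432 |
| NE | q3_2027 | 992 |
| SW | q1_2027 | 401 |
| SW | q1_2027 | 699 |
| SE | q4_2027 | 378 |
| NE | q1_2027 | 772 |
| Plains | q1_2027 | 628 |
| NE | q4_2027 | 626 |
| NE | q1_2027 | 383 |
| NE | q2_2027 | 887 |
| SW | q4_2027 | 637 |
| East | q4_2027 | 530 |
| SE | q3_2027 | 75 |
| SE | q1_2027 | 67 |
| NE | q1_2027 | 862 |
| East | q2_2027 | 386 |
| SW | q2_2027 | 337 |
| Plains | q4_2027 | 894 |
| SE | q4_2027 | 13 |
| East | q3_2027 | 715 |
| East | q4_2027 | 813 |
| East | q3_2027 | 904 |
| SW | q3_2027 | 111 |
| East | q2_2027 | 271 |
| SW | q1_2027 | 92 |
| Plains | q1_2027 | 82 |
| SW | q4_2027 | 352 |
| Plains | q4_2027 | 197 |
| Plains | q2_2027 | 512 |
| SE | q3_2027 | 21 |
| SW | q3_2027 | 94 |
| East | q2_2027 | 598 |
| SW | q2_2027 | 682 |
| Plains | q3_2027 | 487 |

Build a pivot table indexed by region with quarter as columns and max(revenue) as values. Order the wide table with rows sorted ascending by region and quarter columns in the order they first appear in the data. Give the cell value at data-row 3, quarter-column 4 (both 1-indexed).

894

With rows sorted ascending by region, row 3 is region=Plains. quarter columns in first-appearance order: q3_2027, q1_2027, q2_2027, q4_2027; column 4 is q4_2027.
Long rows with region=Plains, quarter=q4_2027: max(859, 894, 197) = 894.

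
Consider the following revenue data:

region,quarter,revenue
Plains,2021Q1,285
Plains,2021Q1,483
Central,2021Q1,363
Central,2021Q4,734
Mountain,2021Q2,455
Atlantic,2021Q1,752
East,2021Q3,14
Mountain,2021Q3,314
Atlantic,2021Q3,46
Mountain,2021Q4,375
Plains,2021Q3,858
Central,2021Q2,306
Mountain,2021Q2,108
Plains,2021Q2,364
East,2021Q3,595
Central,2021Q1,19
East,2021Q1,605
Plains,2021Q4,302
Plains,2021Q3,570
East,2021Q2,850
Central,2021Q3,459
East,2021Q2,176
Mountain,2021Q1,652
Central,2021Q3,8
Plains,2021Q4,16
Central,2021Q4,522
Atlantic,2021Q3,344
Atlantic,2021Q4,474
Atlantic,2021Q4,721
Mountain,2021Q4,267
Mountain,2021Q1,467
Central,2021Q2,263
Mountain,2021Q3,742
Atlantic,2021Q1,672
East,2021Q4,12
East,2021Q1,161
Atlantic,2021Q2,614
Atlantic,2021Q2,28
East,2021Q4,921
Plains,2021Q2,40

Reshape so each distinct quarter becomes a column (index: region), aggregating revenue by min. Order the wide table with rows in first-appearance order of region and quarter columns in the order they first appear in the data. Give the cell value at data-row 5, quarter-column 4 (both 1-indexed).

With rows in first-appearance order of region, row 5 is region=East. quarter columns in first-appearance order: 2021Q1, 2021Q4, 2021Q2, 2021Q3; column 4 is 2021Q3.
Long rows with region=East, quarter=2021Q3: min(14, 595) = 14.

14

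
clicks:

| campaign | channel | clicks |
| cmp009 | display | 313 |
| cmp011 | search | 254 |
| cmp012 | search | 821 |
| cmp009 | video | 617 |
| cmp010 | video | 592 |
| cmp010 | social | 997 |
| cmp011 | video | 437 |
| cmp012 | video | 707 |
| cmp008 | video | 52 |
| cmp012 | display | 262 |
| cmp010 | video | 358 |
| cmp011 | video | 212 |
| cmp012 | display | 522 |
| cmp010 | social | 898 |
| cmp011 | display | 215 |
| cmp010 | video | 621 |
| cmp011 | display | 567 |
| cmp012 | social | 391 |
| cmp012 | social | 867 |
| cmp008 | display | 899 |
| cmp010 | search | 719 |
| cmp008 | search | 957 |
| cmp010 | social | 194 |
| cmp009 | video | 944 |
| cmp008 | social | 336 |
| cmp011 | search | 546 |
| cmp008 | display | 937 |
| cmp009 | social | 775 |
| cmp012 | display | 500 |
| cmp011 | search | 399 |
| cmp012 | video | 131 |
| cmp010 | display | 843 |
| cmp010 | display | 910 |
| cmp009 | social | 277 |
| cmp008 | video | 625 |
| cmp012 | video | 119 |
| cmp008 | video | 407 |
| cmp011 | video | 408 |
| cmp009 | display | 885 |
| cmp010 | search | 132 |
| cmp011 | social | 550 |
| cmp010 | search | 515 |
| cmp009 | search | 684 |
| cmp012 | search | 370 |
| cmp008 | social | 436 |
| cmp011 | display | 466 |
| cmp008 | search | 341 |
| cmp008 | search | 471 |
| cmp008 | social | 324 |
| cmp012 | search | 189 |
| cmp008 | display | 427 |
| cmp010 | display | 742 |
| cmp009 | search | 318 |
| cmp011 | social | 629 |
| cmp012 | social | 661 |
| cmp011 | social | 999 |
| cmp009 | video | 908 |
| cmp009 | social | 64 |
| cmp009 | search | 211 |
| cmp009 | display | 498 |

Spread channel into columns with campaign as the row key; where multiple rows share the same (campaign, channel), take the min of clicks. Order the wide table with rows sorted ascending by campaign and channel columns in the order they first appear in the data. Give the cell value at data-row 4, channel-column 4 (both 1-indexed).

With rows sorted ascending by campaign, row 4 is campaign=cmp011. channel columns in first-appearance order: display, search, video, social; column 4 is social.
Long rows with campaign=cmp011, channel=social: min(550, 629, 999) = 550.

550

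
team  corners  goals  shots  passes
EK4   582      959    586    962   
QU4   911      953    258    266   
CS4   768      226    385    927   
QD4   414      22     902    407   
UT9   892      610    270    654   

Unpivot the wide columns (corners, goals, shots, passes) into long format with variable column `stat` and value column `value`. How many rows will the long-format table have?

5 team values × 4 melted columns = 20 rows.

20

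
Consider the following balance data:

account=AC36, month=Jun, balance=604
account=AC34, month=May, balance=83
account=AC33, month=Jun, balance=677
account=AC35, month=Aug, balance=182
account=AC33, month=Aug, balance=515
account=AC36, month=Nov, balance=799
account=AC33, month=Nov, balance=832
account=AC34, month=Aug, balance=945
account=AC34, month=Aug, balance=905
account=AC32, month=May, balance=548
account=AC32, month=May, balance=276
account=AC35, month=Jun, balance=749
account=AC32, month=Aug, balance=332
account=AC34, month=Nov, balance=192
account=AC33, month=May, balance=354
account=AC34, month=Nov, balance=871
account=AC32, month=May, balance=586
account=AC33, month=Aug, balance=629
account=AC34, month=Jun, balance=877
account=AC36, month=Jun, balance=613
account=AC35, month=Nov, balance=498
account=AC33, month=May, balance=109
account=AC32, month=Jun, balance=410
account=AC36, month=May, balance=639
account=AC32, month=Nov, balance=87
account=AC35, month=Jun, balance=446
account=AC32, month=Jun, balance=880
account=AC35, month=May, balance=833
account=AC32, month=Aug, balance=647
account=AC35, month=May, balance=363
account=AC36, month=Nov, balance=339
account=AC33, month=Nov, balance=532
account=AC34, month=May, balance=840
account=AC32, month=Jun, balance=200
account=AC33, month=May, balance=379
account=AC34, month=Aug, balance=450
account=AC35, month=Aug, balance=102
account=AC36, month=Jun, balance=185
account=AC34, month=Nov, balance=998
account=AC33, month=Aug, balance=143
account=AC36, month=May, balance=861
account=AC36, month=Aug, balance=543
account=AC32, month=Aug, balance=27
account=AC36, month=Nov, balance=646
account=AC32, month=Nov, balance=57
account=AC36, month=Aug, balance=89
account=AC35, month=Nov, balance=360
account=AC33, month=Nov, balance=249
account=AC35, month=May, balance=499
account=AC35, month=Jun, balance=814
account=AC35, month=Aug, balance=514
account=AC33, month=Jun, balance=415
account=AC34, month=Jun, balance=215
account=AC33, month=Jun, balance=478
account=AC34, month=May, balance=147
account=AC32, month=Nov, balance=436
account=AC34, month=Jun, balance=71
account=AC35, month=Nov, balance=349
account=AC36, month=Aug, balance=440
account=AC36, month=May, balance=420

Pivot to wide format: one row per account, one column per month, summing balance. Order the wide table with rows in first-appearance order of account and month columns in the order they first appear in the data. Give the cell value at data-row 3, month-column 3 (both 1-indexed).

1287

With rows in first-appearance order of account, row 3 is account=AC33. month columns in first-appearance order: Jun, May, Aug, Nov; column 3 is Aug.
Long rows with account=AC33, month=Aug: 515 + 629 + 143 = 1287.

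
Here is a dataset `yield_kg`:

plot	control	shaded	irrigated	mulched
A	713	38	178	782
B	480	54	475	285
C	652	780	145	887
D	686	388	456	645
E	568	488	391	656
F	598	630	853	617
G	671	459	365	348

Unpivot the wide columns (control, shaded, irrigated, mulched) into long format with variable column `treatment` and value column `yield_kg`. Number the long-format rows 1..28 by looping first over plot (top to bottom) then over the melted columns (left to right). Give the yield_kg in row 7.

28 rows total (7 × 4). Row 7: index ⌊(7-1)/4⌋ = 1 into plot → B; (7-1) mod 4 = 2 into the melted columns → irrigated.
So row 7 is (B, irrigated, 475); yield_kg = 475.

475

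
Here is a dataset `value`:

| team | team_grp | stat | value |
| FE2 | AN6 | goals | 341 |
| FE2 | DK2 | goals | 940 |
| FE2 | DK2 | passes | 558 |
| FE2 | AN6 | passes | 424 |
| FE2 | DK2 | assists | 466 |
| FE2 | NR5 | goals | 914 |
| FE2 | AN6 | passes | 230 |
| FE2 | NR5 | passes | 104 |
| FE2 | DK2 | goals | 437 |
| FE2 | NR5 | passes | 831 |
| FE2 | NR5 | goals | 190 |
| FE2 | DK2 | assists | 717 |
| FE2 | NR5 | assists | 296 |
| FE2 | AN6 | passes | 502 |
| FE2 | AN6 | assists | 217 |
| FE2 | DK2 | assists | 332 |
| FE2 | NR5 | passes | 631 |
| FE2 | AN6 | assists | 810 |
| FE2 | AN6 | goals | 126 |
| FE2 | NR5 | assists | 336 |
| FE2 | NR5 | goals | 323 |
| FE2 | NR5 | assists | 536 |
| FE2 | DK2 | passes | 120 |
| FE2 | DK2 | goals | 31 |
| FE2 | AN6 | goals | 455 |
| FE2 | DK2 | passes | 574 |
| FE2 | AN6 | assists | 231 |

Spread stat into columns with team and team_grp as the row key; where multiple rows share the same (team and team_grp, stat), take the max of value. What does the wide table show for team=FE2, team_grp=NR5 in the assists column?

536

Rows with team=FE2, team_grp=NR5 and stat=assists: value values are 296, 336, 536.
max(296, 336, 536) = 536.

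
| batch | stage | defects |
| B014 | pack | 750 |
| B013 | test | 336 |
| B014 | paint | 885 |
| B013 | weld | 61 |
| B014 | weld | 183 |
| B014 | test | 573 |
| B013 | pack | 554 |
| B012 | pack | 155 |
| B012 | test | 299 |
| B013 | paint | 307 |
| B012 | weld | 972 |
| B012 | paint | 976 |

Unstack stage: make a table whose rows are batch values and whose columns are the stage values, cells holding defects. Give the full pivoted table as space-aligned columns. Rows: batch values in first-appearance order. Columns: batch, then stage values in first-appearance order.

Columns: batch plus the 4 distinct stage values (pack, test, paint, weld).
For example, row B014 column pack takes defects=750 from the long row (B014, pack).

batch  pack  test  paint  weld
B014   750   573   885    183 
B013   554   336   307    61  
B012   155   299   976    972 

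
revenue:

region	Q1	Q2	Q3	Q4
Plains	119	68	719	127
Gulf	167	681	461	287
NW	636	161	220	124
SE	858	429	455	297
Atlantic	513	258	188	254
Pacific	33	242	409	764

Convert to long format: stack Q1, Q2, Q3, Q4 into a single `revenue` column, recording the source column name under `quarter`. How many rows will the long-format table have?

6 region values × 4 melted columns = 24 rows.

24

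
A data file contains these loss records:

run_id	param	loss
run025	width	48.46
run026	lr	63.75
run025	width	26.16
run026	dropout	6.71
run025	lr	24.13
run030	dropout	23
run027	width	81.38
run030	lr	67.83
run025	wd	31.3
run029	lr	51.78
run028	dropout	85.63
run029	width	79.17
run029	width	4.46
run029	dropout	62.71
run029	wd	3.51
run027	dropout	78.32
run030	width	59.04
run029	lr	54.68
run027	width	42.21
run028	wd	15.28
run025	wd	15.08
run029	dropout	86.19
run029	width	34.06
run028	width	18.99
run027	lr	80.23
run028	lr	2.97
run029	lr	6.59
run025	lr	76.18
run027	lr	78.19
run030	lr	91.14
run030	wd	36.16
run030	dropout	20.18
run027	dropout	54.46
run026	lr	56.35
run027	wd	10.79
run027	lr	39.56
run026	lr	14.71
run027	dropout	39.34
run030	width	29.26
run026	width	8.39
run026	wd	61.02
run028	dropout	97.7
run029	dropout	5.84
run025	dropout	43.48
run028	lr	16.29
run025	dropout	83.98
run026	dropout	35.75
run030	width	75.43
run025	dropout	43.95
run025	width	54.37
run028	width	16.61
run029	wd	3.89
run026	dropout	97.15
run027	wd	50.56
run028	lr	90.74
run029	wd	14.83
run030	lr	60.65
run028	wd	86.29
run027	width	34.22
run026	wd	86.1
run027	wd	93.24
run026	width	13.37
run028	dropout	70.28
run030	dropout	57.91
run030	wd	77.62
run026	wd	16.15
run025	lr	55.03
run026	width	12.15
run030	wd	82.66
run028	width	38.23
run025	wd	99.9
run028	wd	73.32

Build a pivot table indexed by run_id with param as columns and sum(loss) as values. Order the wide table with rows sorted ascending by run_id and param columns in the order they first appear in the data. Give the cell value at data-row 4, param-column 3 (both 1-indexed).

253.61

With rows sorted ascending by run_id, row 4 is run_id=run028. param columns in first-appearance order: width, lr, dropout, wd; column 3 is dropout.
Long rows with run_id=run028, param=dropout: 85.63 + 97.7 + 70.28 = 253.61.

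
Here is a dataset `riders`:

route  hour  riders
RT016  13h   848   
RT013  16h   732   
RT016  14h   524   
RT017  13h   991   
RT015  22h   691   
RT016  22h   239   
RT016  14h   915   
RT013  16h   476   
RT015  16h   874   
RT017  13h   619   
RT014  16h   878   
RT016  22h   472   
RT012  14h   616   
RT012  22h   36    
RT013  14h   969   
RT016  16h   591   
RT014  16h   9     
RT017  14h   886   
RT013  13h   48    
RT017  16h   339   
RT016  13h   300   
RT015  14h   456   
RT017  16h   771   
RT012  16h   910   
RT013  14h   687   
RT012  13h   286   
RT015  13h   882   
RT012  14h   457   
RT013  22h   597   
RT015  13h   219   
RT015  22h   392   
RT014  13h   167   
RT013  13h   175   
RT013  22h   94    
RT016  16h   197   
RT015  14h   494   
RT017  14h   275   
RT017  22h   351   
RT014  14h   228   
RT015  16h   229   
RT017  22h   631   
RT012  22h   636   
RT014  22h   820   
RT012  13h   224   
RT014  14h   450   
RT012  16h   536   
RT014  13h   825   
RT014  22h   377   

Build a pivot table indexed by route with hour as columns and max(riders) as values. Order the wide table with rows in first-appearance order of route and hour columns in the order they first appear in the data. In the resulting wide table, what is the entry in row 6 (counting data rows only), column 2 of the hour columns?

With rows in first-appearance order of route, row 6 is route=RT012. hour columns in first-appearance order: 13h, 16h, 14h, 22h; column 2 is 16h.
Long rows with route=RT012, hour=16h: max(910, 536) = 910.

910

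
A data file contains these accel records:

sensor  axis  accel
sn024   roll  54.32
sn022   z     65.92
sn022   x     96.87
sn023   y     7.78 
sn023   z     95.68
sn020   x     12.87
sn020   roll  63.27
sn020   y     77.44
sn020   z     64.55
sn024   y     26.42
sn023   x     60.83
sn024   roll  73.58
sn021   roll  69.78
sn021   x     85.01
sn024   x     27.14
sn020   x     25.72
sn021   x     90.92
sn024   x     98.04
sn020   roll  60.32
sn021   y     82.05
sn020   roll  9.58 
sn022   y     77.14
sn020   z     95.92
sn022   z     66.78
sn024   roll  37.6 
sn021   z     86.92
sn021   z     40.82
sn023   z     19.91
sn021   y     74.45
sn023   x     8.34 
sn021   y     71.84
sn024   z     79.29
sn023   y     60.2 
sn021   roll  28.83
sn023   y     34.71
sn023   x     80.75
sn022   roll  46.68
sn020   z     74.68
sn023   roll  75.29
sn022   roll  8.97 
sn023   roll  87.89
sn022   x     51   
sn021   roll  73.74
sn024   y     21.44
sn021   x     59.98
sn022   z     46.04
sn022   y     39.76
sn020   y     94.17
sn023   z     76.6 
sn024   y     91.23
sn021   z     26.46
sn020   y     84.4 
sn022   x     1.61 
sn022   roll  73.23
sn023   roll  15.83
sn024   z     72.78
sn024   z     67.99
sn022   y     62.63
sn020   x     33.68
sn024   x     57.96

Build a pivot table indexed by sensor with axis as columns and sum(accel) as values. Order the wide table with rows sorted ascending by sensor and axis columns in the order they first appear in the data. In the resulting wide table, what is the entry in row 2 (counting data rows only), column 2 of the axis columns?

With rows sorted ascending by sensor, row 2 is sensor=sn021. axis columns in first-appearance order: roll, z, x, y; column 2 is z.
Long rows with sensor=sn021, axis=z: 86.92 + 40.82 + 26.46 = 154.20.

154.20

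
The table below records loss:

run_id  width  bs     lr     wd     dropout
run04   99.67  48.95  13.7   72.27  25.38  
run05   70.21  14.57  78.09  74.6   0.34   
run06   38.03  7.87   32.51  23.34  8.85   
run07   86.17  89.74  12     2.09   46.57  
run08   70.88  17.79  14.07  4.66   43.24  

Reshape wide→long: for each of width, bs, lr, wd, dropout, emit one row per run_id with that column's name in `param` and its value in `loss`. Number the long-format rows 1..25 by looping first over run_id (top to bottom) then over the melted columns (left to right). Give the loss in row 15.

8.85

25 rows total (5 × 5). Row 15: index ⌊(15-1)/5⌋ = 2 into run_id → run06; (15-1) mod 5 = 4 into the melted columns → dropout.
So row 15 is (run06, dropout, 8.85); loss = 8.85.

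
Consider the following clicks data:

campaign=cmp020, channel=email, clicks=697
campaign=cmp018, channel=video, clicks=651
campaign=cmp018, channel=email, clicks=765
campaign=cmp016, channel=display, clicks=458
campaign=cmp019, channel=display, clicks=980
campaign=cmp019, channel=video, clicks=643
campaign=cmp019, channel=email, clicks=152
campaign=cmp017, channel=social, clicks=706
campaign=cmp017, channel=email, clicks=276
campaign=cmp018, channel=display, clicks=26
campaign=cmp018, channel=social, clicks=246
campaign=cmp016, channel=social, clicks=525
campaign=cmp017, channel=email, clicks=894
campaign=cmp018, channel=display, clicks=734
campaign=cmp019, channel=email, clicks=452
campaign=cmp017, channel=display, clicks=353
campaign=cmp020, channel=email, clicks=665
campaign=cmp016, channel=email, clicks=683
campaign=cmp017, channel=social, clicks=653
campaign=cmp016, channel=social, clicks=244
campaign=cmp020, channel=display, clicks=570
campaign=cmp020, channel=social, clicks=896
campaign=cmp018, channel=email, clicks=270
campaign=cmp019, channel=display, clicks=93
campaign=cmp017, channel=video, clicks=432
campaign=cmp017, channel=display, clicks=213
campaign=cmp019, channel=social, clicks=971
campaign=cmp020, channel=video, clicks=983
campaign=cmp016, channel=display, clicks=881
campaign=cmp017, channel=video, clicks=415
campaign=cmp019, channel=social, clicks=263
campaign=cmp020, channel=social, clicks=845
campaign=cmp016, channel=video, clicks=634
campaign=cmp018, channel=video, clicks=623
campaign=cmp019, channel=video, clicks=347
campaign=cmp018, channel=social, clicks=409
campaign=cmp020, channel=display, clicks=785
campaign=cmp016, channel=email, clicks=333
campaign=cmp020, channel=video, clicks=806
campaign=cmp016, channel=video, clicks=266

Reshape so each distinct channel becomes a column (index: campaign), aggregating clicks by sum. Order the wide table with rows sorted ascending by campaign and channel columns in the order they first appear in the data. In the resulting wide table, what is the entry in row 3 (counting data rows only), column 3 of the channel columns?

760

With rows sorted ascending by campaign, row 3 is campaign=cmp018. channel columns in first-appearance order: email, video, display, social; column 3 is display.
Long rows with campaign=cmp018, channel=display: 26 + 734 = 760.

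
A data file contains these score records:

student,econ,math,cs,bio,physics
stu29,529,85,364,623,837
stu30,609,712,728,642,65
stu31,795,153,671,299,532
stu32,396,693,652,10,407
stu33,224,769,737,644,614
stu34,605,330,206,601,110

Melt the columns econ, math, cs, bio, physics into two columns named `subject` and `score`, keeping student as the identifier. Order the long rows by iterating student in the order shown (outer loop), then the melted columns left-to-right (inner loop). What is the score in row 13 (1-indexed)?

671

30 rows total (6 × 5). Row 13: index ⌊(13-1)/5⌋ = 2 into student → stu31; (13-1) mod 5 = 2 into the melted columns → cs.
So row 13 is (stu31, cs, 671); score = 671.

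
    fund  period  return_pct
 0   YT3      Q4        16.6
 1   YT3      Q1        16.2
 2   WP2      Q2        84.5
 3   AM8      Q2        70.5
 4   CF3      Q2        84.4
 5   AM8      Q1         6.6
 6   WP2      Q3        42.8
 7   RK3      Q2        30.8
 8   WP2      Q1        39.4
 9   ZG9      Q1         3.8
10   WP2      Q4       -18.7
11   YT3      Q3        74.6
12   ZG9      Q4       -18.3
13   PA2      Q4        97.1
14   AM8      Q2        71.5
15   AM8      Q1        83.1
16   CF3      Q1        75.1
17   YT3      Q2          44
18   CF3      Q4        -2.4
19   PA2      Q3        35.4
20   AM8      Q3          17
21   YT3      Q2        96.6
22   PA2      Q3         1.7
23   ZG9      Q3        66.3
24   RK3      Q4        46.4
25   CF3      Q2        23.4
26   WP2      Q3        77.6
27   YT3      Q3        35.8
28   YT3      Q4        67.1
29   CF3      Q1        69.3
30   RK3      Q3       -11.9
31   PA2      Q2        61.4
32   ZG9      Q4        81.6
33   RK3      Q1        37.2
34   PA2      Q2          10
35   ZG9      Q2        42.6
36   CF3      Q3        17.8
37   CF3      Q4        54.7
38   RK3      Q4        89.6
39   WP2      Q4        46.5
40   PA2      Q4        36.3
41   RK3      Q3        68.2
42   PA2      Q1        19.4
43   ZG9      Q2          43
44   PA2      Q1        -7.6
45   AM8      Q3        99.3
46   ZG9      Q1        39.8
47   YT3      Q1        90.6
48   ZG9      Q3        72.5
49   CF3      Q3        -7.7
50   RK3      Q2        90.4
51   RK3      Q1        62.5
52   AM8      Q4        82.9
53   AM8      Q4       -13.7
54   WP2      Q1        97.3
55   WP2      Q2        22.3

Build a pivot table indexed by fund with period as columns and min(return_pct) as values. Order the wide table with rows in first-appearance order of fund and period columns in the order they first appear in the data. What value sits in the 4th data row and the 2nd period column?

69.3

With rows in first-appearance order of fund, row 4 is fund=CF3. period columns in first-appearance order: Q4, Q1, Q2, Q3; column 2 is Q1.
Long rows with fund=CF3, period=Q1: min(75.1, 69.3) = 69.3.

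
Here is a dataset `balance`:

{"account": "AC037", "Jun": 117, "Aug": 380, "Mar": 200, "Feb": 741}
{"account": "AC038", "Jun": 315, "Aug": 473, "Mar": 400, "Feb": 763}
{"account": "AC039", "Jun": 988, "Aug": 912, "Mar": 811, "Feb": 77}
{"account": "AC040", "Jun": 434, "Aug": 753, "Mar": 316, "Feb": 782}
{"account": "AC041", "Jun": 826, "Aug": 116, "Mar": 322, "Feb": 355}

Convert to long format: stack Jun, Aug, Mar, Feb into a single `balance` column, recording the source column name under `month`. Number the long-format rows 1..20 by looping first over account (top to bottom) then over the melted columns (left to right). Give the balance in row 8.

20 rows total (5 × 4). Row 8: index ⌊(8-1)/4⌋ = 1 into account → AC038; (8-1) mod 4 = 3 into the melted columns → Feb.
So row 8 is (AC038, Feb, 763); balance = 763.

763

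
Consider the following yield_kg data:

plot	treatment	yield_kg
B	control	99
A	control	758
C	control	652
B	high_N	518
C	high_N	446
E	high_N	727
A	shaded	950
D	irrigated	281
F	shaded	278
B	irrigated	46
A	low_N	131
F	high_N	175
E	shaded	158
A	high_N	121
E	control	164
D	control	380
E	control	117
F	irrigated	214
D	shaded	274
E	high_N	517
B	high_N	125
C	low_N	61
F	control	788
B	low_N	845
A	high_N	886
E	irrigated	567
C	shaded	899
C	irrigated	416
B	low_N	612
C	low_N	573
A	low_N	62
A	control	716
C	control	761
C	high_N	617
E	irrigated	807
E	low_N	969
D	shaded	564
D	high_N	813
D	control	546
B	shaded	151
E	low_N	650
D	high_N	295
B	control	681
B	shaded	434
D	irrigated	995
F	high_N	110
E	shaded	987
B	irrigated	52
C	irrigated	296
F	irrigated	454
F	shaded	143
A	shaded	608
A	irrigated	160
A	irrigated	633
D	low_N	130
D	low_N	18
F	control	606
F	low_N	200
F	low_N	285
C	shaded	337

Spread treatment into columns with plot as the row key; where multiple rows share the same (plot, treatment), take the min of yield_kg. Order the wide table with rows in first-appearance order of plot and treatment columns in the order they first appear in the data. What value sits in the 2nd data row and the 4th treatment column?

With rows in first-appearance order of plot, row 2 is plot=A. treatment columns in first-appearance order: control, high_N, shaded, irrigated, low_N; column 4 is irrigated.
Long rows with plot=A, treatment=irrigated: min(160, 633) = 160.

160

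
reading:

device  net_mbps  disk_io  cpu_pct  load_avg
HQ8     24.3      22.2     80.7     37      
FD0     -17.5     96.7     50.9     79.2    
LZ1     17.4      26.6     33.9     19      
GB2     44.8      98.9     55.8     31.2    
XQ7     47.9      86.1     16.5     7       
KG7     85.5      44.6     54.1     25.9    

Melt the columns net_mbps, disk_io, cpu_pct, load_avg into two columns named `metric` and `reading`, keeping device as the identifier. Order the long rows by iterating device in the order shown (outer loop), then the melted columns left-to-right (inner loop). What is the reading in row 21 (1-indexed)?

24 rows total (6 × 4). Row 21: index ⌊(21-1)/4⌋ = 5 into device → KG7; (21-1) mod 4 = 0 into the melted columns → net_mbps.
So row 21 is (KG7, net_mbps, 85.5); reading = 85.5.

85.5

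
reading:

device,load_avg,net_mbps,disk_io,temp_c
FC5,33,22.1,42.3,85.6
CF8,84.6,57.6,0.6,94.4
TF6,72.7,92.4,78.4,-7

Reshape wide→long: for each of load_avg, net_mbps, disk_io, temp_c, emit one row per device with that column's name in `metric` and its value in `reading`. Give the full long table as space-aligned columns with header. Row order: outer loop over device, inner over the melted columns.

Each (device, column) pair becomes one row: 3 × 4 = 12 rows.
For example, (FC5, load_avg) → reading=33.

device  metric    reading
FC5     load_avg  33     
FC5     net_mbps  22.1   
FC5     disk_io   42.3   
FC5     temp_c    85.6   
CF8     load_avg  84.6   
CF8     net_mbps  57.6   
CF8     disk_io   0.6    
CF8     temp_c    94.4   
TF6     load_avg  72.7   
TF6     net_mbps  92.4   
TF6     disk_io   78.4   
TF6     temp_c    -7     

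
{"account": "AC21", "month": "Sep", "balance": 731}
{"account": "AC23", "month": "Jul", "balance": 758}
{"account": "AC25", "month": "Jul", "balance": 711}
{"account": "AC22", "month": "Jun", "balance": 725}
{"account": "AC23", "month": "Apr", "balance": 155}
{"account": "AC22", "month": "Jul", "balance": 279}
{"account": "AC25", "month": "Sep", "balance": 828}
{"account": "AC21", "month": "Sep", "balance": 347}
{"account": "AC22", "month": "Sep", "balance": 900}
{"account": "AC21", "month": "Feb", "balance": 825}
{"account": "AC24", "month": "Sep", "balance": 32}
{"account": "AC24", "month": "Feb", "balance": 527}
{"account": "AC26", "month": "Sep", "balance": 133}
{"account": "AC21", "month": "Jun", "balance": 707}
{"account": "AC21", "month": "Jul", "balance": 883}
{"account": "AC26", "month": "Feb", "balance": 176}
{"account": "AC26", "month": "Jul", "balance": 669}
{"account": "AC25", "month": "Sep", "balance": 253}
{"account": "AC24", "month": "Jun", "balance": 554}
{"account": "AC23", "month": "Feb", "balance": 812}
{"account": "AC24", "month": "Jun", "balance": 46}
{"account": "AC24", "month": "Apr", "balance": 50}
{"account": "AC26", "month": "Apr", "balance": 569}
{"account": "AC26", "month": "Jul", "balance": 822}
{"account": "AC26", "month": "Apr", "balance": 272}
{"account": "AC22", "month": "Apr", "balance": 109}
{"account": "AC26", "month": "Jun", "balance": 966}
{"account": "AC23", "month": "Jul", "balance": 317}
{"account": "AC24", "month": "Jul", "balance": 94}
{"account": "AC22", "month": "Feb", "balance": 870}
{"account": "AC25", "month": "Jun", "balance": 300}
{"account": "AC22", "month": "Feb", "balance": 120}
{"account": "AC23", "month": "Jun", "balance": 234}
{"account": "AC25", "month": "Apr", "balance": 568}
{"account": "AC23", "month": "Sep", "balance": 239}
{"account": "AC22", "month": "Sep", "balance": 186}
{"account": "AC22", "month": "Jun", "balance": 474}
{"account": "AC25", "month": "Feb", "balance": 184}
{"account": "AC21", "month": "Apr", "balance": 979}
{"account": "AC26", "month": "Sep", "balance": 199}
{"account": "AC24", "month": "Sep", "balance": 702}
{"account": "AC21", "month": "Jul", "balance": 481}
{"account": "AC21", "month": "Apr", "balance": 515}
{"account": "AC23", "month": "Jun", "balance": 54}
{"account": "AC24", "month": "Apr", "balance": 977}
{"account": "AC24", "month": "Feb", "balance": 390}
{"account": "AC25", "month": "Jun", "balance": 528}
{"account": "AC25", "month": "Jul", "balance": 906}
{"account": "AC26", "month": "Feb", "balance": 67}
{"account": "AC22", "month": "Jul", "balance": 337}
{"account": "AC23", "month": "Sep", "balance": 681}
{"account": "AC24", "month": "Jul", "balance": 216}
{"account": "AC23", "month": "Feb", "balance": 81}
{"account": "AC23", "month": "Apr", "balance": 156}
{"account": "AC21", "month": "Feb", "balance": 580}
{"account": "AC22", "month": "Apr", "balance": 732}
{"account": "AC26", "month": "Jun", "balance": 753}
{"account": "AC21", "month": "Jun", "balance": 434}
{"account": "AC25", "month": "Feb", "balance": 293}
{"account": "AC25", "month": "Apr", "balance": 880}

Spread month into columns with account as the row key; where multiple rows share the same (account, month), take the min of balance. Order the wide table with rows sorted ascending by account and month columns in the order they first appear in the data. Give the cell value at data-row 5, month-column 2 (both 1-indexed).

With rows sorted ascending by account, row 5 is account=AC25. month columns in first-appearance order: Sep, Jul, Jun, Apr, Feb; column 2 is Jul.
Long rows with account=AC25, month=Jul: min(711, 906) = 711.

711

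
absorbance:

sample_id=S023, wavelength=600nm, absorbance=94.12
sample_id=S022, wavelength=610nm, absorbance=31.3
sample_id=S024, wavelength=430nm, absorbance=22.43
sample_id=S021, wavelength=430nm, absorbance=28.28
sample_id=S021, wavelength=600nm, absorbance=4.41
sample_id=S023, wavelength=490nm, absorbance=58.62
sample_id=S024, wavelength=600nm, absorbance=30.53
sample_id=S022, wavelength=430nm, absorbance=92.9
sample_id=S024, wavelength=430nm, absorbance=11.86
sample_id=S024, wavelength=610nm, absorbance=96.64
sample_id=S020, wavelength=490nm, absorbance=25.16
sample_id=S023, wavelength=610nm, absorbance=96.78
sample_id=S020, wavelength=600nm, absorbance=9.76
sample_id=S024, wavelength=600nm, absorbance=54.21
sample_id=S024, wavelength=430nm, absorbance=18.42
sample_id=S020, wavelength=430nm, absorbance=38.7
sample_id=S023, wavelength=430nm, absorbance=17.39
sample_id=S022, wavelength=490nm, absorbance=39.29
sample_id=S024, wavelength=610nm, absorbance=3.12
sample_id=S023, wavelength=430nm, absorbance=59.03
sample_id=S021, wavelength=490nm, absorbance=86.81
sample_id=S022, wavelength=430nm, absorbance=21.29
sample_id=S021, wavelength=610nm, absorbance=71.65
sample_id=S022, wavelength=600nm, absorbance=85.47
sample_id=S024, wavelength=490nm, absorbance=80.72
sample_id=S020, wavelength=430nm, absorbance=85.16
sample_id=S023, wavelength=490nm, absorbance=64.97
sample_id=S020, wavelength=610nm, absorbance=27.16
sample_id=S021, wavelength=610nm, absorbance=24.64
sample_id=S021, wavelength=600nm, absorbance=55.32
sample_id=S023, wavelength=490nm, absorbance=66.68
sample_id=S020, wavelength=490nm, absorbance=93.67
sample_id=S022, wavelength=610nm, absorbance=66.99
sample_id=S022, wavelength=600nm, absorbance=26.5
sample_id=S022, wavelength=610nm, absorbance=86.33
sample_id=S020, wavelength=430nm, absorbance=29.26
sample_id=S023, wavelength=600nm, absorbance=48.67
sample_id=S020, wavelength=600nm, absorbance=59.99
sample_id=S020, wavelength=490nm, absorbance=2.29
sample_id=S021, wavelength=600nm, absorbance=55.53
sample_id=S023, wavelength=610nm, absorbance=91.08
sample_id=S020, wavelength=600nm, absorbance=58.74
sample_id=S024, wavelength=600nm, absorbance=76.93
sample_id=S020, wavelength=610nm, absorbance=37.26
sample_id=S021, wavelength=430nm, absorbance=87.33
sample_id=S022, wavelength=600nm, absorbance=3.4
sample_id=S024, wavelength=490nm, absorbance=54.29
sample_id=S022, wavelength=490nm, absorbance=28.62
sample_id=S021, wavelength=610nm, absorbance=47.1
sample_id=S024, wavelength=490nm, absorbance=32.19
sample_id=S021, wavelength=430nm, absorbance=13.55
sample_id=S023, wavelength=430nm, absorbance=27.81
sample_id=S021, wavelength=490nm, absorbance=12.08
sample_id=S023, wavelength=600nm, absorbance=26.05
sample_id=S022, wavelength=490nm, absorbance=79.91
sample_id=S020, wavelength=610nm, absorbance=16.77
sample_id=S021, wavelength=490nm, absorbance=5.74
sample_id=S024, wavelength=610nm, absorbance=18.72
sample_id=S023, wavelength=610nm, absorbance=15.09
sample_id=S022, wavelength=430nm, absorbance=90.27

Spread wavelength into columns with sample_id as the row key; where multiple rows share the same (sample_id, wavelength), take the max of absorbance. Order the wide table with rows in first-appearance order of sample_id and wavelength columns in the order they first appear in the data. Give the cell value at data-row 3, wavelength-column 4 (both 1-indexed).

80.72

With rows in first-appearance order of sample_id, row 3 is sample_id=S024. wavelength columns in first-appearance order: 600nm, 610nm, 430nm, 490nm; column 4 is 490nm.
Long rows with sample_id=S024, wavelength=490nm: max(80.72, 54.29, 32.19) = 80.72.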